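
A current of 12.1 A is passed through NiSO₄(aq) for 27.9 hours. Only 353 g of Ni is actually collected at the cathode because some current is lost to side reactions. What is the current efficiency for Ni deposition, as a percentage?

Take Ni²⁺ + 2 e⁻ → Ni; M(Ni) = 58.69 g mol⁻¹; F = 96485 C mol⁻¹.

95.5 %

Q = I·t = 12.10 × 100440 = 1215000 C; n(e⁻) = 1215000/96485 = 12.60 mol.
Theoretical n(Ni) = n(e⁻)/2 = 6.298 mol, i.e. m_theo = 6.298 × 58.69 = 369.6 g.
Efficiency = m_actual / m_theo = 353 / 369.6 = 95.5 %.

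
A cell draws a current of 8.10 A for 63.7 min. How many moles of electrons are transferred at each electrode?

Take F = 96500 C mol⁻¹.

0.321 mol

Q = I·t = 8.100 A × 3822.0 s = 30960 C.
n(e⁻) = Q/F = 30960 / 96500 = 0.321 mol.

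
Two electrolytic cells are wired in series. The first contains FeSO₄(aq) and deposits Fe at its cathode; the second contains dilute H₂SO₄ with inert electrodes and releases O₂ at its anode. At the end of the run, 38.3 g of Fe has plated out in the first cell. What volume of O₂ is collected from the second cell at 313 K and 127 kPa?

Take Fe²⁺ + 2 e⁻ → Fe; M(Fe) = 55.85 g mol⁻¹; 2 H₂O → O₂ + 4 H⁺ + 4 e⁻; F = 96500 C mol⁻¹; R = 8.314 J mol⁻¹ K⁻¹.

n(Fe) = 38.3 / 55.85 = 0.6858 mol, so n(e⁻) = 2 × 0.6858 = 1.372 mol.
The cells are in series, so the same 1.372 mol of electrons passes through the second cell.
2 H₂O → O₂ + 4 H⁺ + 4 e⁻ — 4 mol e⁻ per mol O₂, so n(O₂) = 1.372/4 = 0.3429 mol.
V = nRT/P = (0.3429 × 8.314 × 313) / (127 × 10³) = 0.00703 m³ = 7.03 L.

7.03 L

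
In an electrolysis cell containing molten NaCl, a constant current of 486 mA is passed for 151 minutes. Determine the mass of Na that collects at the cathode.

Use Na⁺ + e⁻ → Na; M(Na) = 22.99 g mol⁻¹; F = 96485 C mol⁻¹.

Q = I·t = 0.4860 A × 9060.0 s = 4403 C.
n(e⁻) = Q/F = 4403 / 96485 = 0.04564 mol.
Na⁺ + e⁻ → Na, so n(Na) = n(e⁻)/1 = 0.04564 mol.
m = n·M = 0.04564 × 22.99 = 1.05 g.

1.05 g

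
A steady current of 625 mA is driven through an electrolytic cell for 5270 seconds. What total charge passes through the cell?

Q = I·t = 0.6250 A × 5270.0 s = 3290 C.

3290 C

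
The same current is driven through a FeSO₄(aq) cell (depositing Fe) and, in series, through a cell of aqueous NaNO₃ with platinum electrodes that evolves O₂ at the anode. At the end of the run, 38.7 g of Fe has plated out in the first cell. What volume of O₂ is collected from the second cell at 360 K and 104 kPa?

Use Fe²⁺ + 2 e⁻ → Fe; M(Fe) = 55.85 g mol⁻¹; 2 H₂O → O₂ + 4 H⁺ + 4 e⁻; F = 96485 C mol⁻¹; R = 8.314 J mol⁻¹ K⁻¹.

n(Fe) = 38.7 / 55.85 = 0.6929 mol, so n(e⁻) = 2 × 0.6929 = 1.386 mol.
The cells are in series, so the same 1.386 mol of electrons passes through the second cell.
2 H₂O → O₂ + 4 H⁺ + 4 e⁻ — 4 mol e⁻ per mol O₂, so n(O₂) = 1.386/4 = 0.3465 mol.
V = nRT/P = (0.3465 × 8.314 × 360) / (104 × 10³) = 0.00997 m³ = 9.97 L.

9.97 L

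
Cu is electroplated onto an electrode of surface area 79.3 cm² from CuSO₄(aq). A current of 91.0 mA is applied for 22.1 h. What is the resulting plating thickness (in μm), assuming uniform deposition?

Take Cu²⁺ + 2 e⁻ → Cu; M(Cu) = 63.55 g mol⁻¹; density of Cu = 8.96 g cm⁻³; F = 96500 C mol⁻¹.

33.6 μm

Q = I·t = 0.09100 × 79560 = 7240 C; n(e⁻) = 0.07503 mol.
n(Cu) = n(e⁻)/2 = 0.03751 mol, so m = 0.03751 × 63.55 = 2.384 g.
Volume = m/ρ = 2.384 / 8.96 = 0.2661 cm³.
Thickness = V/A = 0.2661 / 79.3 = 0.00336 cm = 33.6 μm.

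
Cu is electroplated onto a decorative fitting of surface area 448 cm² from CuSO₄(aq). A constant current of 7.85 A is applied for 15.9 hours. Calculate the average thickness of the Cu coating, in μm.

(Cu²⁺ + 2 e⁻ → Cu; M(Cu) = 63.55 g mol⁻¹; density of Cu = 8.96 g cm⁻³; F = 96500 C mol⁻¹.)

Q = I·t = 7.850 × 57240 = 449300 C; n(e⁻) = 4.656 mol.
n(Cu) = n(e⁻)/2 = 2.328 mol, so m = 2.328 × 63.55 = 148.0 g.
Volume = m/ρ = 148.0 / 8.96 = 16.51 cm³.
Thickness = V/A = 16.51 / 448 = 0.0369 cm = 369 μm.

369 μm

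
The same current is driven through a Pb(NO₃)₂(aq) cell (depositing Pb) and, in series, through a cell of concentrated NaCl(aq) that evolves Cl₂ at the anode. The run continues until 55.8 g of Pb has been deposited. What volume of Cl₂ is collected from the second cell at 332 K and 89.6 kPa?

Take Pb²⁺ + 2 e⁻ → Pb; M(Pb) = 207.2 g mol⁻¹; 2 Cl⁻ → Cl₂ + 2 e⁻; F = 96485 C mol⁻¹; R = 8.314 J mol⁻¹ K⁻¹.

n(Pb) = 55.8 / 207.2 = 0.2693 mol, so n(e⁻) = 2 × 0.2693 = 0.5386 mol.
The cells are in series, so the same 0.5386 mol of electrons passes through the second cell.
2 Cl⁻ → Cl₂ + 2 e⁻ — 2 mol e⁻ per mol Cl₂, so n(Cl₂) = 0.5386/2 = 0.2693 mol.
V = nRT/P = (0.2693 × 8.314 × 332) / (89.6 × 10³) = 0.00830 m³ = 8.30 L.

8.30 L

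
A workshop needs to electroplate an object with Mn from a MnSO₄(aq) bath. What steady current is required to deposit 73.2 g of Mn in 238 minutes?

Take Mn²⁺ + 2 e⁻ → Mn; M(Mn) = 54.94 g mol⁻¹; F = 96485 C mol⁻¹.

18.0 A

n(Mn) = 73.2 / 54.94 = 1.332 mol.
n(e⁻) = 2 × 1.332 = 2.665 mol.
Q = n(e⁻)·F = 2.665 × 96485 = 257100 C.
I = Q/t = 257100 / 14280 s = 18.0 A.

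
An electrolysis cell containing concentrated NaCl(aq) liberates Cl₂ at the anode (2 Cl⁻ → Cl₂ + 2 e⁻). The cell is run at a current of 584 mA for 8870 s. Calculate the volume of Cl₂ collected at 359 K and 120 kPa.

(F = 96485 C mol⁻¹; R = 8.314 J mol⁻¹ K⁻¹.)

0.668 L

Q = I·t = 0.5840 A × 8870.0 s = 5180 C.
n(e⁻) = Q/F = 5180 / 96485 = 0.05369 mol.
2 electrons are transferred per Cl₂ molecule, so n(Cl₂) = 0.05369 / 2 = 0.02684 mol.
V = nRT/P = (0.02684 × 8.314 × 359) / (120 × 10³ Pa) = 6.68 × 10⁻⁴ m³ = 0.668 L.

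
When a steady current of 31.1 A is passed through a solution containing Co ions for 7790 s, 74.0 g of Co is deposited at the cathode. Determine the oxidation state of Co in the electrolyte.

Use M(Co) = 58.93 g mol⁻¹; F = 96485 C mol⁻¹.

Q = I·t = 31.10 A × 7790.0 s = 242300 C, so n(e⁻) = 242300/96485 = 2.511 mol.
n(Co) deposited = 74.0 / 58.93 = 1.256 mol.
Electrons per atom = n(e⁻)/n(Co) = 2.511 / 1.256 = 2.00 ≈ 2, so the ion is Co²⁺.

+2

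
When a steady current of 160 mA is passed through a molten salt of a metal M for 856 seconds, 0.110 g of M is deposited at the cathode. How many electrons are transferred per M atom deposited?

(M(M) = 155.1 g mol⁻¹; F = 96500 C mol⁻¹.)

2

Q = I·t = 0.1600 A × 856.00 s = 137.0 C, so n(e⁻) = 137.0/96500 = 0.001419 mol.
n(M) deposited = 0.110 / 155.1 = 0.0007092 mol.
Electrons per atom = n(e⁻)/n(M) = 0.001419 / 0.0007092 = 2.00 ≈ 2, so the ion is M²⁺.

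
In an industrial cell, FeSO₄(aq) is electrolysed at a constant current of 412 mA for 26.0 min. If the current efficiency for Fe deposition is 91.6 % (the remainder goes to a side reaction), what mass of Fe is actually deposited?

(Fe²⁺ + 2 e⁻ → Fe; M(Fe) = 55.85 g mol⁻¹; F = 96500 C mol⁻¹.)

0.170 g

Q = I·t = 0.4120 × 1560.0 = 642.7 C.
n(e⁻) = 642.7/96500 = 0.006660 mol; theoretically n(Fe) = 0.006660/2 = 0.003330 mol, m_theo = 0.1860 g.
At 91.6 % efficiency, m_actual = 0.916 × 0.1860 = 0.170 g.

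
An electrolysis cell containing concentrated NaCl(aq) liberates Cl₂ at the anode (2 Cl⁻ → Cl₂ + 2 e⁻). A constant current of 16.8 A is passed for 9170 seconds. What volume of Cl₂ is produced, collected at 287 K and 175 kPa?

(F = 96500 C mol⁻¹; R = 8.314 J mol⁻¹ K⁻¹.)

10.9 L

Q = I·t = 16.80 A × 9170.0 s = 154100 C.
n(e⁻) = Q/F = 154100 / 96500 = 1.596 mol.
2 electrons are transferred per Cl₂ molecule, so n(Cl₂) = 1.596 / 2 = 0.7982 mol.
V = nRT/P = (0.7982 × 8.314 × 287) / (175 × 10³ Pa) = 0.0109 m³ = 10.9 L.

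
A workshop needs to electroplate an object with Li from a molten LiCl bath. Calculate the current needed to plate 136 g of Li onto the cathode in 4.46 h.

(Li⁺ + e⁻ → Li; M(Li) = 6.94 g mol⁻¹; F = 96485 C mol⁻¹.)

118 A

n(Li) = 136 / 6.94 = 19.60 mol.
n(e⁻) = 1 × 19.60 = 19.60 mol.
Q = n(e⁻)·F = 19.60 × 96485 = 1891000 C.
I = Q/t = 1891000 / 16056 s = 118 A.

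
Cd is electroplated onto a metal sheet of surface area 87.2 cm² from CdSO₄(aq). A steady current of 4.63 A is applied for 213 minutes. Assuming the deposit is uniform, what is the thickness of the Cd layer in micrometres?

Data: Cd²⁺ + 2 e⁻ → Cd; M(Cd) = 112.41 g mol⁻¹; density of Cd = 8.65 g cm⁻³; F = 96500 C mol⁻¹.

457 μm

Q = I·t = 4.630 × 12780 = 59170 C; n(e⁻) = 0.6132 mol.
n(Cd) = n(e⁻)/2 = 0.3066 mol, so m = 0.3066 × 112.41 = 34.46 g.
Volume = m/ρ = 34.46 / 8.65 = 3.984 cm³.
Thickness = V/A = 3.984 / 87.2 = 0.0457 cm = 457 μm.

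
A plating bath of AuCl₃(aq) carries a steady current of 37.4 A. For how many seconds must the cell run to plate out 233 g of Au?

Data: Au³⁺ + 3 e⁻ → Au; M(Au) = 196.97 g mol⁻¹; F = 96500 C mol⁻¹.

9160 s

n(Au) = m/M = 233 / 196.97 = 1.183 mol.
Each Au atom requires 3 electrons, so n(e⁻) = 3 × 1.183 = 3.549 mol.
Q = n(e⁻)·F = 3.549 × 96500 = 342500 C.
t = Q/I = 342500 / 37.40 A = 9157 s.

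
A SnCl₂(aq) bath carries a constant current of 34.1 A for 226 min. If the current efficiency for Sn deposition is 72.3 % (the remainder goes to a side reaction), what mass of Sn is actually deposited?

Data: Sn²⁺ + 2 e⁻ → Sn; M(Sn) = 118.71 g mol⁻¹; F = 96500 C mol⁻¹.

206 g

Q = I·t = 34.10 × 13560 = 462400 C.
n(e⁻) = 462400/96500 = 4.792 mol; theoretically n(Sn) = 4.792/2 = 2.396 mol, m_theo = 284.4 g.
At 72.3 % efficiency, m_actual = 0.723 × 284.4 = 206 g.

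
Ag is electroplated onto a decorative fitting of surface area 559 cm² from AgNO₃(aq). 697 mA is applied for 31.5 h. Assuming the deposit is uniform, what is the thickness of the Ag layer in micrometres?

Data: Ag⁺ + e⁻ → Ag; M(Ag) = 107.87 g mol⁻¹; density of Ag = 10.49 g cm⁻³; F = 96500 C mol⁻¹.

151 μm

Q = I·t = 0.6970 × 113400 = 79040 C; n(e⁻) = 0.8191 mol.
n(Ag) = n(e⁻)/1 = 0.8191 mol, so m = 0.8191 × 107.87 = 88.35 g.
Volume = m/ρ = 88.35 / 10.49 = 8.423 cm³.
Thickness = V/A = 8.423 / 559 = 0.0151 cm = 151 μm.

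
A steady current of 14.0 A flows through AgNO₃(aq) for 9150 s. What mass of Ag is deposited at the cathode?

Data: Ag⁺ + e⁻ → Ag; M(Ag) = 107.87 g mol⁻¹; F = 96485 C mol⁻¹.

Q = I·t = 14.00 A × 9150.0 s = 128100 C.
n(e⁻) = Q/F = 128100 / 96485 = 1.328 mol.
Ag⁺ + e⁻ → Ag, so n(Ag) = n(e⁻)/1 = 1.328 mol.
m = n·M = 1.328 × 107.87 = 143 g.

143 g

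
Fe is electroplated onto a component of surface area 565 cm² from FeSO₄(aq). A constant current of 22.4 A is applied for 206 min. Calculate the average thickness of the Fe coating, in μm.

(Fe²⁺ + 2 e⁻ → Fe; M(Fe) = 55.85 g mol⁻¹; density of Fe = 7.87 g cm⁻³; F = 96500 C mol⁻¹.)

Q = I·t = 22.40 × 12360 = 276900 C; n(e⁻) = 2.869 mol.
n(Fe) = n(e⁻)/2 = 1.435 mol, so m = 1.435 × 55.85 = 80.12 g.
Volume = m/ρ = 80.12 / 7.87 = 10.18 cm³.
Thickness = V/A = 10.18 / 565 = 0.0180 cm = 180 μm.

180 μm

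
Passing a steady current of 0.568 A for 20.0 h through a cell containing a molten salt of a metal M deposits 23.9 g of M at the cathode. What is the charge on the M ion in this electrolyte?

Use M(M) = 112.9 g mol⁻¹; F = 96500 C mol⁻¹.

Q = I·t = 0.5680 A × 72000 s = 40900 C, so n(e⁻) = 40900/96500 = 0.4238 mol.
n(M) deposited = 23.9 / 112.9 = 0.2117 mol.
Electrons per atom = n(e⁻)/n(M) = 0.4238 / 0.2117 = 2.00 ≈ 2, so the ion is M²⁺.

+2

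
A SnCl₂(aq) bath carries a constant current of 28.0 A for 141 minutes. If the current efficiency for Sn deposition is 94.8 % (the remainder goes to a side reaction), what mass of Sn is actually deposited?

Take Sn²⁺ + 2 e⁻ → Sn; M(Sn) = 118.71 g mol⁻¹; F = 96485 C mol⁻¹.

138 g

Q = I·t = 28.00 × 8460.0 = 236900 C.
n(e⁻) = 236900/96485 = 2.455 mol; theoretically n(Sn) = 2.455/2 = 1.228 mol, m_theo = 145.7 g.
At 94.8 % efficiency, m_actual = 0.948 × 145.7 = 138 g.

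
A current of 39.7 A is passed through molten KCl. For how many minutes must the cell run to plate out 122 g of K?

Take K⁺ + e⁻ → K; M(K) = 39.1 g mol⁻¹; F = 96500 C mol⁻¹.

n(K) = m/M = 122 / 39.1 = 3.120 mol.
Each K atom requires 1 electron, so n(e⁻) = 1 × 3.120 = 3.120 mol.
Q = n(e⁻)·F = 3.120 × 96500 = 301100 C.
t = Q/I = 301100 / 39.70 A = 7584 s = 126 min.

126 min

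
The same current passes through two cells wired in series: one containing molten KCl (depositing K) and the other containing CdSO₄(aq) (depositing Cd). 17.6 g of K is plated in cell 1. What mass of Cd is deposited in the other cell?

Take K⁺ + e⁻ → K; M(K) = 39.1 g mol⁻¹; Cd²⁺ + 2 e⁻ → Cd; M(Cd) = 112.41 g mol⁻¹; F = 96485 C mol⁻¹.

n(K) = 17.6 / 39.1 = 0.4501 mol.
Since K⁺ + e⁻ → K, n(e⁻) passed = 1 × 0.4501 = 0.4501 mol.
Cells in series carry the same charge, so the same 0.4501 mol of electrons passes through cell 2.
Cd²⁺ + 2 e⁻ → Cd, so n(Cd) = 0.4501 / 2 = 0.2251 mol.
m(Cd) = 0.2251 × 112.41 = 25.3 g.

25.3 g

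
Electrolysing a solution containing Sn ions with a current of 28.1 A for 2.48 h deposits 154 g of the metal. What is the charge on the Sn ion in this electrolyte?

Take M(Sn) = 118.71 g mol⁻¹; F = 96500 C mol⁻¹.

+2

Q = I·t = 28.10 A × 8928.0 s = 250900 C, so n(e⁻) = 250900/96500 = 2.600 mol.
n(Sn) deposited = 154 / 118.71 = 1.297 mol.
Electrons per atom = n(e⁻)/n(Sn) = 2.600 / 1.297 = 2.00 ≈ 2, so the ion is Sn²⁺.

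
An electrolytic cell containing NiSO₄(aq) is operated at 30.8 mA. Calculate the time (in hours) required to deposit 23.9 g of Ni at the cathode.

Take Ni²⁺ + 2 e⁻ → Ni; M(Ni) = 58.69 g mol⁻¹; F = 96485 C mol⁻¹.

n(Ni) = m/M = 23.9 / 58.69 = 0.4072 mol.
Each Ni atom requires 2 electrons, so n(e⁻) = 2 × 0.4072 = 0.8144 mol.
Q = n(e⁻)·F = 0.8144 × 96485 = 78580 C.
t = Q/I = 78580 / 0.03080 A = 2551000 s = 709 h.

709 h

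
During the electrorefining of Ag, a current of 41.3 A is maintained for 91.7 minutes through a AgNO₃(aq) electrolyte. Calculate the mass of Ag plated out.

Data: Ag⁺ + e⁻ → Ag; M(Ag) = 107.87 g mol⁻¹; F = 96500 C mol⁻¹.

254 g

Q = I·t = 41.30 A × 5502.0 s = 227200 C.
n(e⁻) = Q/F = 227200 / 96500 = 2.355 mol.
Ag⁺ + e⁻ → Ag, so n(Ag) = n(e⁻)/1 = 2.355 mol.
m = n·M = 2.355 × 107.87 = 254 g.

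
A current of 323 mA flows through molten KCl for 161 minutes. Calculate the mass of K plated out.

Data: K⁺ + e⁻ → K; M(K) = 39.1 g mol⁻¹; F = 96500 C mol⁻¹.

Q = I·t = 0.3230 A × 9660.0 s = 3120 C.
n(e⁻) = Q/F = 3120 / 96500 = 0.03233 mol.
K⁺ + e⁻ → K, so n(K) = n(e⁻)/1 = 0.03233 mol.
m = n·M = 0.03233 × 39.1 = 1.26 g.

1.26 g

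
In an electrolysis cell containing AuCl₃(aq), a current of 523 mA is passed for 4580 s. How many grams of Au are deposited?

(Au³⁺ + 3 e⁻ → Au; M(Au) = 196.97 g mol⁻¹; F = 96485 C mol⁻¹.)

1.63 g

Q = I·t = 0.5230 A × 4580.0 s = 2395 C.
n(e⁻) = Q/F = 2395 / 96485 = 0.02483 mol.
Au³⁺ + 3 e⁻ → Au, so n(Au) = n(e⁻)/3 = 0.008275 mol.
m = n·M = 0.008275 × 196.97 = 1.63 g.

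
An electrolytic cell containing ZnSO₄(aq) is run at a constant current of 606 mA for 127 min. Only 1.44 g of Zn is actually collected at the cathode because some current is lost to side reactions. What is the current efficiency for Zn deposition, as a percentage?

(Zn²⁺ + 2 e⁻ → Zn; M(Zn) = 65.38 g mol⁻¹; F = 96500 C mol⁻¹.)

92.1 %

Q = I·t = 0.6060 × 7620.0 = 4618 C; n(e⁻) = 4618/96500 = 0.04785 mol.
Theoretical n(Zn) = n(e⁻)/2 = 0.02393 mol, i.e. m_theo = 0.02393 × 65.38 = 1.564 g.
Efficiency = m_actual / m_theo = 1.44 / 1.564 = 92.1 %.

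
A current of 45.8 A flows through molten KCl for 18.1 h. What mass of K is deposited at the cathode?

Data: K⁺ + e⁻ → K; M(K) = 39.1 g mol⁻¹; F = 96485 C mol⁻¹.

Q = I·t = 45.80 A × 65160 s = 2984000 C.
n(e⁻) = Q/F = 2984000 / 96485 = 30.93 mol.
K⁺ + e⁻ → K, so n(K) = n(e⁻)/1 = 30.93 mol.
m = n·M = 30.93 × 39.1 = 1210 g.

1210 g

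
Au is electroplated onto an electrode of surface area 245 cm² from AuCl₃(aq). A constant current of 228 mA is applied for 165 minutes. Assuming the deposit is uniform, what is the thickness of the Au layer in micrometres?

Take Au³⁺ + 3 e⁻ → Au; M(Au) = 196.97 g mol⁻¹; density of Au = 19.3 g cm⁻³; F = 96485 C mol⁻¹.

Q = I·t = 0.2280 × 9900.0 = 2257 C; n(e⁻) = 0.02339 mol.
n(Au) = n(e⁻)/3 = 0.007798 mol, so m = 0.007798 × 196.97 = 1.536 g.
Volume = m/ρ = 1.536 / 19.3 = 0.07959 cm³.
Thickness = V/A = 0.07959 / 245 = 3.25 × 10⁻⁴ cm = 3.25 μm.

3.25 μm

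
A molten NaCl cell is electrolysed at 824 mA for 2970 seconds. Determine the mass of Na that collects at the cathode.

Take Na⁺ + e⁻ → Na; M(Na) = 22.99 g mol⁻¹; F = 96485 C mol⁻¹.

Q = I·t = 0.8240 A × 2970.0 s = 2447 C.
n(e⁻) = Q/F = 2447 / 96485 = 0.02536 mol.
Na⁺ + e⁻ → Na, so n(Na) = n(e⁻)/1 = 0.02536 mol.
m = n·M = 0.02536 × 22.99 = 0.583 g.

0.583 g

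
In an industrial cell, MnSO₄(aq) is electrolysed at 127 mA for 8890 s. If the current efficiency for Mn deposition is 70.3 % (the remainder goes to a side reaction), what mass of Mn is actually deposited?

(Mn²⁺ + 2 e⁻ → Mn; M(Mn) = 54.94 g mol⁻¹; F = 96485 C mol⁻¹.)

0.226 g

Q = I·t = 0.1270 × 8890.0 = 1129 C.
n(e⁻) = 1129/96485 = 0.01170 mol; theoretically n(Mn) = 0.01170/2 = 0.005851 mol, m_theo = 0.3214 g.
At 70.3 % efficiency, m_actual = 0.703 × 0.3214 = 0.226 g.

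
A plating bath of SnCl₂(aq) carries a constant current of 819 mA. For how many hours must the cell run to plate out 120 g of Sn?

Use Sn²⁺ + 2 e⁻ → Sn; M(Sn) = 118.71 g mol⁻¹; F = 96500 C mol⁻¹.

66.2 h

n(Sn) = m/M = 120 / 118.71 = 1.011 mol.
Each Sn atom requires 2 electrons, so n(e⁻) = 2 × 1.011 = 2.022 mol.
Q = n(e⁻)·F = 2.022 × 96500 = 195100 C.
t = Q/I = 195100 / 0.8190 A = 238200 s = 66.2 h.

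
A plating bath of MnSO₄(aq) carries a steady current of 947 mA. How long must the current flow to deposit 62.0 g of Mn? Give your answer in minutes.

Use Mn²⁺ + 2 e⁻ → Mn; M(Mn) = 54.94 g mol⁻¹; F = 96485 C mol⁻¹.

n(Mn) = m/M = 62.0 / 54.94 = 1.129 mol.
Each Mn atom requires 2 electrons, so n(e⁻) = 2 × 1.129 = 2.257 mol.
Q = n(e⁻)·F = 2.257 × 96485 = 217800 C.
t = Q/I = 217800 / 0.9470 A = 230000 s = 3830 min.

3830 min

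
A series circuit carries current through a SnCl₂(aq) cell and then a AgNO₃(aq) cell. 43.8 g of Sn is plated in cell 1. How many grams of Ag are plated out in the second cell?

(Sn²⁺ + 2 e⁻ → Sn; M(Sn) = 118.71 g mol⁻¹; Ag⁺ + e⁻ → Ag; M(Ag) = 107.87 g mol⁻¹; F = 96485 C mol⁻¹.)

79.6 g

n(Sn) = 43.8 / 118.71 = 0.3690 mol.
Since Sn²⁺ + 2 e⁻ → Sn, n(e⁻) passed = 2 × 0.3690 = 0.7379 mol.
Cells in series carry the same charge, so the same 0.7379 mol of electrons passes through cell 2.
Ag⁺ + e⁻ → Ag, so n(Ag) = 0.7379 / 1 = 0.7379 mol.
m(Ag) = 0.7379 × 107.87 = 79.6 g.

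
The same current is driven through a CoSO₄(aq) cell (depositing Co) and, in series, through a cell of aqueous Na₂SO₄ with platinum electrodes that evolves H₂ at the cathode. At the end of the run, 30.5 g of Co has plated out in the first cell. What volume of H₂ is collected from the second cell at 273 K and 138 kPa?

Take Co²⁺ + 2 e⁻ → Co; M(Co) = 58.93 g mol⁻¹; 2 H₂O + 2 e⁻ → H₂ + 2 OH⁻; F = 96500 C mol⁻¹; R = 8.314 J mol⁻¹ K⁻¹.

8.51 L

n(Co) = 30.5 / 58.93 = 0.5176 mol, so n(e⁻) = 2 × 0.5176 = 1.035 mol.
The cells are in series, so the same 1.035 mol of electrons passes through the second cell.
2 H₂O + 2 e⁻ → H₂ + 2 OH⁻ — 2 mol e⁻ per mol H₂, so n(H₂) = 1.035/2 = 0.5176 mol.
V = nRT/P = (0.5176 × 8.314 × 273) / (138 × 10³) = 0.00851 m³ = 8.51 L.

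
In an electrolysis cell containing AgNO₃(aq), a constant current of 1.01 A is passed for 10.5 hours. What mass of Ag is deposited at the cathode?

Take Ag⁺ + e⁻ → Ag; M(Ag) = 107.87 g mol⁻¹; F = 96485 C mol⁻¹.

42.7 g

Q = I·t = 1.010 A × 37800 s = 38180 C.
n(e⁻) = Q/F = 38180 / 96485 = 0.3957 mol.
Ag⁺ + e⁻ → Ag, so n(Ag) = n(e⁻)/1 = 0.3957 mol.
m = n·M = 0.3957 × 107.87 = 42.7 g.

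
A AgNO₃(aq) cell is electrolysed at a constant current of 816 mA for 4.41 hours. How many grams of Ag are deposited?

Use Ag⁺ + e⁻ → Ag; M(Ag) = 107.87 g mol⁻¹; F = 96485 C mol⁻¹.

Q = I·t = 0.8160 A × 15876 s = 12950 C.
n(e⁻) = Q/F = 12950 / 96485 = 0.1343 mol.
Ag⁺ + e⁻ → Ag, so n(Ag) = n(e⁻)/1 = 0.1343 mol.
m = n·M = 0.1343 × 107.87 = 14.5 g.

14.5 g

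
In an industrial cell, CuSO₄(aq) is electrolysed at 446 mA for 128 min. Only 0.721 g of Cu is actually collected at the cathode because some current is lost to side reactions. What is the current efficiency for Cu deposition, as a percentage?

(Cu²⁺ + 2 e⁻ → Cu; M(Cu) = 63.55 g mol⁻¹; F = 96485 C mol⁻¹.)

63.9 %

Q = I·t = 0.4460 × 7680.0 = 3425 C; n(e⁻) = 3425/96485 = 0.03550 mol.
Theoretical n(Cu) = n(e⁻)/2 = 0.01775 mol, i.e. m_theo = 0.01775 × 63.55 = 1.128 g.
Efficiency = m_actual / m_theo = 0.721 / 1.128 = 63.9 %.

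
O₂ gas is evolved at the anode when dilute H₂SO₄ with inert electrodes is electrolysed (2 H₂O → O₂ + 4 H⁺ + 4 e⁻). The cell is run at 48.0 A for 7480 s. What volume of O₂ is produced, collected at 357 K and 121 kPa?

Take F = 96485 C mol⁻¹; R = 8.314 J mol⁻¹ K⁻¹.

Q = I·t = 48.00 A × 7480.0 s = 359000 C.
n(e⁻) = Q/F = 359000 / 96485 = 3.721 mol.
4 electrons are transferred per O₂ molecule, so n(O₂) = 3.721 / 4 = 0.9303 mol.
V = nRT/P = (0.9303 × 8.314 × 357) / (121 × 10³ Pa) = 0.0228 m³ = 22.8 L.

22.8 L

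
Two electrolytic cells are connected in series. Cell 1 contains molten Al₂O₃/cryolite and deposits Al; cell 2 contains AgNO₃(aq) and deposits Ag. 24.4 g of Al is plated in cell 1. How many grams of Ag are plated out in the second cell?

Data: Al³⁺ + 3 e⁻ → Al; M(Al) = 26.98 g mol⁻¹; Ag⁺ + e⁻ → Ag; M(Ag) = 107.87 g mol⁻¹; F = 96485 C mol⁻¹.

n(Al) = 24.4 / 26.98 = 0.9044 mol.
Since Al³⁺ + 3 e⁻ → Al, n(e⁻) passed = 3 × 0.9044 = 2.713 mol.
Cells in series carry the same charge, so the same 2.713 mol of electrons passes through cell 2.
Ag⁺ + e⁻ → Ag, so n(Ag) = 2.713 / 1 = 2.713 mol.
m(Ag) = 2.713 × 107.87 = 293 g.

293 g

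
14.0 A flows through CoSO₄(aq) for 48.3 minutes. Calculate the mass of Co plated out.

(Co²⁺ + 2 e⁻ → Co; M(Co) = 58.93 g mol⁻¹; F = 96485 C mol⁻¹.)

12.4 g

Q = I·t = 14.00 A × 2898.0 s = 40570 C.
n(e⁻) = Q/F = 40570 / 96485 = 0.4205 mol.
Co²⁺ + 2 e⁻ → Co, so n(Co) = n(e⁻)/2 = 0.2103 mol.
m = n·M = 0.2103 × 58.93 = 12.4 g.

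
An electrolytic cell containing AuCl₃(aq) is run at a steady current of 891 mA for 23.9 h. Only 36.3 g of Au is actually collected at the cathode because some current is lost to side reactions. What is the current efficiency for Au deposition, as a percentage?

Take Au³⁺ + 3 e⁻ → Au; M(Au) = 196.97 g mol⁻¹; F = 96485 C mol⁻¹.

69.6 %

Q = I·t = 0.8910 × 86040 = 76660 C; n(e⁻) = 76660/96485 = 0.7945 mol.
Theoretical n(Au) = n(e⁻)/3 = 0.2648 mol, i.e. m_theo = 0.2648 × 196.97 = 52.17 g.
Efficiency = m_actual / m_theo = 36.3 / 52.17 = 69.6 %.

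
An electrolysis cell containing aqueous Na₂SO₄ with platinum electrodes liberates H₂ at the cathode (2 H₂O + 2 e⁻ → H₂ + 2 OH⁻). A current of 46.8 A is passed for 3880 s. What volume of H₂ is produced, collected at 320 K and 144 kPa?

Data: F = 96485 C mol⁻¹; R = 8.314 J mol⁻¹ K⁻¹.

Q = I·t = 46.80 A × 3880.0 s = 181600 C.
n(e⁻) = Q/F = 181600 / 96485 = 1.882 mol.
2 electrons are transferred per H₂ molecule, so n(H₂) = 1.882 / 2 = 0.9410 mol.
V = nRT/P = (0.9410 × 8.314 × 320) / (144 × 10³ Pa) = 0.0174 m³ = 17.4 L.

17.4 L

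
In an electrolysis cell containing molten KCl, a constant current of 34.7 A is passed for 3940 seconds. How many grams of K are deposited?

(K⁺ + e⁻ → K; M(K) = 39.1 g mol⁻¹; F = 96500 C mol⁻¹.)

Q = I·t = 34.70 A × 3940.0 s = 136700 C.
n(e⁻) = Q/F = 136700 / 96500 = 1.417 mol.
K⁺ + e⁻ → K, so n(K) = n(e⁻)/1 = 1.417 mol.
m = n·M = 1.417 × 39.1 = 55.4 g.

55.4 g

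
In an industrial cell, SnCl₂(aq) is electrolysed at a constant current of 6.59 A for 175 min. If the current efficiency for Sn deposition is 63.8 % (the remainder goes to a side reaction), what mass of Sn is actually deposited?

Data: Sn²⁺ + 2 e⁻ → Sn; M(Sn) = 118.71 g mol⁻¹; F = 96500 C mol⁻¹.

27.2 g

Q = I·t = 6.590 × 10500 = 69200 C.
n(e⁻) = 69200/96500 = 0.7170 mol; theoretically n(Sn) = 0.7170/2 = 0.3585 mol, m_theo = 42.56 g.
At 63.8 % efficiency, m_actual = 0.638 × 42.56 = 27.2 g.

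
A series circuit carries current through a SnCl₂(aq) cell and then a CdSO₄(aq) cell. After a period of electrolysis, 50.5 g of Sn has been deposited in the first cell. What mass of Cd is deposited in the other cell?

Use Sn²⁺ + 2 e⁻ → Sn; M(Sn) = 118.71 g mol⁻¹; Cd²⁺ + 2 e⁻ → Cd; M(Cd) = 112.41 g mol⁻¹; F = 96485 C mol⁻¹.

n(Sn) = 50.5 / 118.71 = 0.4254 mol.
Since Sn²⁺ + 2 e⁻ → Sn, n(e⁻) passed = 2 × 0.4254 = 0.8508 mol.
Cells in series carry the same charge, so the same 0.8508 mol of electrons passes through cell 2.
Cd²⁺ + 2 e⁻ → Cd, so n(Cd) = 0.8508 / 2 = 0.4254 mol.
m(Cd) = 0.4254 × 112.41 = 47.8 g.

47.8 g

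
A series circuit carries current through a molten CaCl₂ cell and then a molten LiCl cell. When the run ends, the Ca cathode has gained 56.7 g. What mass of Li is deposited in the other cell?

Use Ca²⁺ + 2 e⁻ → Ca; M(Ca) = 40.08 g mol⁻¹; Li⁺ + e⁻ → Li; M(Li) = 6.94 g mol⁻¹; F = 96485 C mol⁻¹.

19.6 g

n(Ca) = 56.7 / 40.08 = 1.415 mol.
Since Ca²⁺ + 2 e⁻ → Ca, n(e⁻) passed = 2 × 1.415 = 2.829 mol.
Cells in series carry the same charge, so the same 2.829 mol of electrons passes through cell 2.
Li⁺ + e⁻ → Li, so n(Li) = 2.829 / 1 = 2.829 mol.
m(Li) = 2.829 × 6.94 = 19.6 g.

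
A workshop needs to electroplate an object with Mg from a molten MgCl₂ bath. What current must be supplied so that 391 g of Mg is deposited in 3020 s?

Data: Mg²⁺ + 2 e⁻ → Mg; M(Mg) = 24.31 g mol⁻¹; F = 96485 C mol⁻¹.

1030 A

n(Mg) = 391 / 24.31 = 16.08 mol.
n(e⁻) = 2 × 16.08 = 32.17 mol.
Q = n(e⁻)·F = 32.17 × 96485 = 3104000 C.
I = Q/t = 3104000 / 3020.0 s = 1030 A.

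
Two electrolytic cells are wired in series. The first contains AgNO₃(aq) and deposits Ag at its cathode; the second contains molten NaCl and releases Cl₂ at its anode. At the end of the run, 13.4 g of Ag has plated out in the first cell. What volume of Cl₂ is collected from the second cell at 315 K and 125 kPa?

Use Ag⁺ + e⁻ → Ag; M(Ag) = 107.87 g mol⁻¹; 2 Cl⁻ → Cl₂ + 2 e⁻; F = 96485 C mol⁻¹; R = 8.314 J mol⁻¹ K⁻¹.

1.30 L

n(Ag) = 13.4 / 107.87 = 0.1242 mol, so n(e⁻) = 1 × 0.1242 = 0.1242 mol.
The cells are in series, so the same 0.1242 mol of electrons passes through the second cell.
2 Cl⁻ → Cl₂ + 2 e⁻ — 2 mol e⁻ per mol Cl₂, so n(Cl₂) = 0.1242/2 = 0.06211 mol.
V = nRT/P = (0.06211 × 8.314 × 315) / (125 × 10³) = 0.00130 m³ = 1.30 L.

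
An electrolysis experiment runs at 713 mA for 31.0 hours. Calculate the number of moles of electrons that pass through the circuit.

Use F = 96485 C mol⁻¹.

0.825 mol

Q = I·t = 0.7130 A × 111600 s = 79570 C.
n(e⁻) = Q/F = 79570 / 96485 = 0.825 mol.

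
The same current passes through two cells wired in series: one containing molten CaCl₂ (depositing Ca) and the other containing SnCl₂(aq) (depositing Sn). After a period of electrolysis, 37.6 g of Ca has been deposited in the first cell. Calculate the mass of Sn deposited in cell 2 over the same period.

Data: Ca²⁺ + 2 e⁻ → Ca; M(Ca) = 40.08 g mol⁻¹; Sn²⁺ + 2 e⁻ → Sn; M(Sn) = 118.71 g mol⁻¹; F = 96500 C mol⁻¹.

n(Ca) = 37.6 / 40.08 = 0.9381 mol.
Since Ca²⁺ + 2 e⁻ → Ca, n(e⁻) passed = 2 × 0.9381 = 1.876 mol.
Cells in series carry the same charge, so the same 1.876 mol of electrons passes through cell 2.
Sn²⁺ + 2 e⁻ → Sn, so n(Sn) = 1.876 / 2 = 0.9381 mol.
m(Sn) = 0.9381 × 118.71 = 111 g.

111 g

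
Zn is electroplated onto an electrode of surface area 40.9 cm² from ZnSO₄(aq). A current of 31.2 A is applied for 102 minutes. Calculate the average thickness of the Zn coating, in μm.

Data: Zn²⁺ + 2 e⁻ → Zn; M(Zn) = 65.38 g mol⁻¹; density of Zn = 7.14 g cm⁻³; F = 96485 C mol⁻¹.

Q = I·t = 31.20 × 6120.0 = 190900 C; n(e⁻) = 1.979 mol.
n(Zn) = n(e⁻)/2 = 0.9895 mol, so m = 0.9895 × 65.38 = 64.69 g.
Volume = m/ρ = 64.69 / 7.14 = 9.061 cm³.
Thickness = V/A = 9.061 / 40.9 = 0.222 cm = 2220 μm.

2220 μm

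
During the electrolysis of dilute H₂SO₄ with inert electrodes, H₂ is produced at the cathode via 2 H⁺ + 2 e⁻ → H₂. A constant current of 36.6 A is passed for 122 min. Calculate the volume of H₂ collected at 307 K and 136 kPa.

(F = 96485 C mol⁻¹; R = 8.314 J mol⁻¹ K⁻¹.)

26.1 L

Q = I·t = 36.60 A × 7320.0 s = 267900 C.
n(e⁻) = Q/F = 267900 / 96485 = 2.777 mol.
2 electrons are transferred per H₂ molecule, so n(H₂) = 2.777 / 2 = 1.388 mol.
V = nRT/P = (1.388 × 8.314 × 307) / (136 × 10³ Pa) = 0.0261 m³ = 26.1 L.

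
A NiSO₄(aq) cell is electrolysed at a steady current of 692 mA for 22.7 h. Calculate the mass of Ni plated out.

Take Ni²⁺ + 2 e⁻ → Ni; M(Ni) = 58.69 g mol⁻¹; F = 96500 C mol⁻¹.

17.2 g

Q = I·t = 0.6920 A × 81720 s = 56550 C.
n(e⁻) = Q/F = 56550 / 96500 = 0.5860 mol.
Ni²⁺ + 2 e⁻ → Ni, so n(Ni) = n(e⁻)/2 = 0.2930 mol.
m = n·M = 0.2930 × 58.69 = 17.2 g.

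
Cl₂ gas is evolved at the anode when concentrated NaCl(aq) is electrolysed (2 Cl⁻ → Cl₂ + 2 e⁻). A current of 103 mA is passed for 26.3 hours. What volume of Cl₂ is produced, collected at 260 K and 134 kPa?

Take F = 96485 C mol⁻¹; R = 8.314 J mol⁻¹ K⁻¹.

0.815 L

Q = I·t = 0.1030 A × 94680 s = 9752 C.
n(e⁻) = Q/F = 9752 / 96485 = 0.1011 mol.
2 electrons are transferred per Cl₂ molecule, so n(Cl₂) = 0.1011 / 2 = 0.05054 mol.
V = nRT/P = (0.05054 × 8.314 × 260) / (134 × 10³ Pa) = 8.15 × 10⁻⁴ m³ = 0.815 L.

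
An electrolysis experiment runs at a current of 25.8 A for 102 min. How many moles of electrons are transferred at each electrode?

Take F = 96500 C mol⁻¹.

Q = I·t = 25.80 A × 6120.0 s = 157900 C.
n(e⁻) = Q/F = 157900 / 96500 = 1.64 mol.

1.64 mol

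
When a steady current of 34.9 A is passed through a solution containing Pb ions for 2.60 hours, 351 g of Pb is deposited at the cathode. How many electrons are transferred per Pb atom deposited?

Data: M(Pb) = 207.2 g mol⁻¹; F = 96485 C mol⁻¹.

2

Q = I·t = 34.90 A × 9360.0 s = 326700 C, so n(e⁻) = 326700/96485 = 3.386 mol.
n(Pb) deposited = 351 / 207.2 = 1.694 mol.
Electrons per atom = n(e⁻)/n(Pb) = 3.386 / 1.694 = 2.00 ≈ 2, so the ion is Pb²⁺.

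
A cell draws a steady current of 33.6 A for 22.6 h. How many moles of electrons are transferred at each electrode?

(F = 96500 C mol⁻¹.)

28.3 mol

Q = I·t = 33.60 A × 81360 s = 2734000 C.
n(e⁻) = Q/F = 2734000 / 96500 = 28.3 mol.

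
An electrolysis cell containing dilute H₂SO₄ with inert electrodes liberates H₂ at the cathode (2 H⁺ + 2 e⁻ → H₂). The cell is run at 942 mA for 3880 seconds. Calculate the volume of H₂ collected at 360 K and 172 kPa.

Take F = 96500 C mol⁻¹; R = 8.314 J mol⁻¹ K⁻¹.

Q = I·t = 0.9420 A × 3880.0 s = 3655 C.
n(e⁻) = Q/F = 3655 / 96500 = 0.03788 mol.
2 electrons are transferred per H₂ molecule, so n(H₂) = 0.03788 / 2 = 0.01894 mol.
V = nRT/P = (0.01894 × 8.314 × 360) / (172 × 10³ Pa) = 3.30 × 10⁻⁴ m³ = 0.330 L.

0.330 L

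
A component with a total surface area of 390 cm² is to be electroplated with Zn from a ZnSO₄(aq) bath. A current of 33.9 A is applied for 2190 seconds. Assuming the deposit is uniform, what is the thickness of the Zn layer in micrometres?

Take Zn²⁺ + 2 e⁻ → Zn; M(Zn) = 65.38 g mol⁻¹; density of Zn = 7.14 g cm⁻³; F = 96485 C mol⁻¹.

90.3 μm

Q = I·t = 33.90 × 2190.0 = 74240 C; n(e⁻) = 0.7695 mol.
n(Zn) = n(e⁻)/2 = 0.3847 mol, so m = 0.3847 × 65.38 = 25.15 g.
Volume = m/ρ = 25.15 / 7.14 = 3.523 cm³.
Thickness = V/A = 3.523 / 390 = 0.00903 cm = 90.3 μm.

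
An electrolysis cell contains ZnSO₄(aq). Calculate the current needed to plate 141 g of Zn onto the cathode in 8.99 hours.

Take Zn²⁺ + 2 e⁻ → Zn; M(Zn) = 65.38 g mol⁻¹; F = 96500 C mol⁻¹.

n(Zn) = 141 / 65.38 = 2.157 mol.
n(e⁻) = 2 × 2.157 = 4.313 mol.
Q = n(e⁻)·F = 4.313 × 96500 = 416200 C.
I = Q/t = 416200 / 32364 s = 12.9 A.

12.9 A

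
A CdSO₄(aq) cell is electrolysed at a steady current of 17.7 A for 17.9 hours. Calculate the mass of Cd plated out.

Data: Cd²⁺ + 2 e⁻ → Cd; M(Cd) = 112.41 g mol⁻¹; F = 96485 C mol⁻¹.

Q = I·t = 17.70 A × 64440 s = 1141000 C.
n(e⁻) = Q/F = 1141000 / 96485 = 11.82 mol.
Cd²⁺ + 2 e⁻ → Cd, so n(Cd) = n(e⁻)/2 = 5.911 mol.
m = n·M = 5.911 × 112.41 = 664 g.

664 g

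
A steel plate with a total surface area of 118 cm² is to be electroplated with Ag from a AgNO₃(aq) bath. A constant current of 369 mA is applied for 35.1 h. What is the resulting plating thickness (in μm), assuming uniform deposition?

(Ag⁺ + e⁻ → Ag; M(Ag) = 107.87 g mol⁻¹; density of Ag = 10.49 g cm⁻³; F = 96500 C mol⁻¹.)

421 μm

Q = I·t = 0.3690 × 126360 = 46630 C; n(e⁻) = 0.4832 mol.
n(Ag) = n(e⁻)/1 = 0.4832 mol, so m = 0.4832 × 107.87 = 52.12 g.
Volume = m/ρ = 52.12 / 10.49 = 4.969 cm³.
Thickness = V/A = 4.969 / 118 = 0.0421 cm = 421 μm.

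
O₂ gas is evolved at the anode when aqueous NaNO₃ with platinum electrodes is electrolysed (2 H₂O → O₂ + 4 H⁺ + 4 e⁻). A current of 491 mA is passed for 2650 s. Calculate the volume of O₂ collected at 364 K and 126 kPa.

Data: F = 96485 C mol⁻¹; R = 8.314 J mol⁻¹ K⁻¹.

0.0810 L

Q = I·t = 0.4910 A × 2650.0 s = 1301 C.
n(e⁻) = Q/F = 1301 / 96485 = 0.01349 mol.
4 electrons are transferred per O₂ molecule, so n(O₂) = 0.01349 / 4 = 0.003371 mol.
V = nRT/P = (0.003371 × 8.314 × 364) / (126 × 10³ Pa) = 8.10 × 10⁻⁵ m³ = 0.0810 L.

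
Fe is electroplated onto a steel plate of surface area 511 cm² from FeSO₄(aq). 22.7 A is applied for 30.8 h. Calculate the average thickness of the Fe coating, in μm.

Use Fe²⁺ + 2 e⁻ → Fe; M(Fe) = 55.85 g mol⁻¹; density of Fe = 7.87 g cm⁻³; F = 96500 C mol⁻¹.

Q = I·t = 22.70 × 110880 = 2517000 C; n(e⁻) = 26.08 mol.
n(Fe) = n(e⁻)/2 = 13.04 mol, so m = 13.04 × 55.85 = 728.4 g.
Volume = m/ρ = 728.4 / 7.87 = 92.55 cm³.
Thickness = V/A = 92.55 / 511 = 0.181 cm = 1810 μm.

1810 μm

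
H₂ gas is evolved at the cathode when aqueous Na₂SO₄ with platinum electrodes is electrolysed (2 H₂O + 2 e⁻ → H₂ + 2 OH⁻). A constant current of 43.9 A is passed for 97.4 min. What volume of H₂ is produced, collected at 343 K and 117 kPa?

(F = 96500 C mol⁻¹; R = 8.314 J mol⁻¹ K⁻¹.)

32.4 L

Q = I·t = 43.90 A × 5844.0 s = 256600 C.
n(e⁻) = Q/F = 256600 / 96500 = 2.659 mol.
2 electrons are transferred per H₂ molecule, so n(H₂) = 2.659 / 2 = 1.329 mol.
V = nRT/P = (1.329 × 8.314 × 343) / (117 × 10³ Pa) = 0.0324 m³ = 32.4 L.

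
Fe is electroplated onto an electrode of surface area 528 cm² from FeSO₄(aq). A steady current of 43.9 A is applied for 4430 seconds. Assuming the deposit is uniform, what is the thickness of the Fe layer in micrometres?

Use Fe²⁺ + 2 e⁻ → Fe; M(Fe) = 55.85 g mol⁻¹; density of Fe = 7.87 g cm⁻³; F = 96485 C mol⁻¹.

Q = I·t = 43.90 × 4430.0 = 194500 C; n(e⁻) = 2.016 mol.
n(Fe) = n(e⁻)/2 = 1.008 mol, so m = 1.008 × 55.85 = 56.29 g.
Volume = m/ρ = 56.29 / 7.87 = 7.152 cm³.
Thickness = V/A = 7.152 / 528 = 0.0135 cm = 135 μm.

135 μm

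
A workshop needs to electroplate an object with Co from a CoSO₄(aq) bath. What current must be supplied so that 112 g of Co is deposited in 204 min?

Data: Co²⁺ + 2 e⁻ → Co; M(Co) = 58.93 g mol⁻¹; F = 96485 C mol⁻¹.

30.0 A

n(Co) = 112 / 58.93 = 1.901 mol.
n(e⁻) = 2 × 1.901 = 3.801 mol.
Q = n(e⁻)·F = 3.801 × 96485 = 366800 C.
I = Q/t = 366800 / 12240 s = 30.0 A.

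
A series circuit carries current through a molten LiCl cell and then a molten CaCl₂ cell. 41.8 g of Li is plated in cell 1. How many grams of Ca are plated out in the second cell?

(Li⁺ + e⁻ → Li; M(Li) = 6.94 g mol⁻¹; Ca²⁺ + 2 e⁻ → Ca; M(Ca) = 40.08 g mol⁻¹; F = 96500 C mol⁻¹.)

n(Li) = 41.8 / 6.94 = 6.023 mol.
Since Li⁺ + e⁻ → Li, n(e⁻) passed = 1 × 6.023 = 6.023 mol.
Cells in series carry the same charge, so the same 6.023 mol of electrons passes through cell 2.
Ca²⁺ + 2 e⁻ → Ca, so n(Ca) = 6.023 / 2 = 3.012 mol.
m(Ca) = 3.012 × 40.08 = 121 g.

121 g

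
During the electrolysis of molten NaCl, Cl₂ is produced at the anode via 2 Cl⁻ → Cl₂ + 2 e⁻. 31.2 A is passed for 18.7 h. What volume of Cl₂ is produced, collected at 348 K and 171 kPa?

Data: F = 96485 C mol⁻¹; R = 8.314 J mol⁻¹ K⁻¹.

184 L

Q = I·t = 31.20 A × 67320 s = 2100000 C.
n(e⁻) = Q/F = 2100000 / 96485 = 21.77 mol.
2 electrons are transferred per Cl₂ molecule, so n(Cl₂) = 21.77 / 2 = 10.88 mol.
V = nRT/P = (10.88 × 8.314 × 348) / (171 × 10³ Pa) = 0.184 m³ = 184 L.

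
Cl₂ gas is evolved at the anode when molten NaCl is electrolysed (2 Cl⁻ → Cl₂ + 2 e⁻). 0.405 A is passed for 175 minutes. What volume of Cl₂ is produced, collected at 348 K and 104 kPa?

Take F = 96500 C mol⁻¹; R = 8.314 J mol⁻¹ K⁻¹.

Q = I·t = 0.4050 A × 10500 s = 4252 C.
n(e⁻) = Q/F = 4252 / 96500 = 0.04407 mol.
2 electrons are transferred per Cl₂ molecule, so n(Cl₂) = 0.04407 / 2 = 0.02203 mol.
V = nRT/P = (0.02203 × 8.314 × 348) / (104 × 10³ Pa) = 6.13 × 10⁻⁴ m³ = 0.613 L.

0.613 L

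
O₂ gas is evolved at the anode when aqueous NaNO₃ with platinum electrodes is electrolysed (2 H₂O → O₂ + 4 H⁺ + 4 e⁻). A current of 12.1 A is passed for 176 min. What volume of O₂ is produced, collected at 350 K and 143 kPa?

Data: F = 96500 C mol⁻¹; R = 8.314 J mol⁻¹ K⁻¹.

6.74 L

Q = I·t = 12.10 A × 10560 s = 127800 C.
n(e⁻) = Q/F = 127800 / 96500 = 1.324 mol.
4 electrons are transferred per O₂ molecule, so n(O₂) = 1.324 / 4 = 0.3310 mol.
V = nRT/P = (0.3310 × 8.314 × 350) / (143 × 10³ Pa) = 0.00674 m³ = 6.74 L.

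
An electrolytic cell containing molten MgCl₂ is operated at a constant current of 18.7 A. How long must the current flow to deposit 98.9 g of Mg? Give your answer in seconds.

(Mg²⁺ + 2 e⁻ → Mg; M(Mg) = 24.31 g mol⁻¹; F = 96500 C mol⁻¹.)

n(Mg) = m/M = 98.9 / 24.31 = 4.068 mol.
Each Mg atom requires 2 electrons, so n(e⁻) = 2 × 4.068 = 8.137 mol.
Q = n(e⁻)·F = 8.137 × 96500 = 785200 C.
t = Q/I = 785200 / 18.70 A = 41990 s.

42000 s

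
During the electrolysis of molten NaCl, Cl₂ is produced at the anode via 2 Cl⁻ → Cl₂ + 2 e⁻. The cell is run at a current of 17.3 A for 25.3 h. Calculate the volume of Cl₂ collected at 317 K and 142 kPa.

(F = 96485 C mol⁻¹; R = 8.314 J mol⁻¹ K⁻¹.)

152 L

Q = I·t = 17.30 A × 91080 s = 1576000 C.
n(e⁻) = Q/F = 1576000 / 96485 = 16.33 mol.
2 electrons are transferred per Cl₂ molecule, so n(Cl₂) = 16.33 / 2 = 8.165 mol.
V = nRT/P = (8.165 × 8.314 × 317) / (142 × 10³ Pa) = 0.152 m³ = 152 L.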